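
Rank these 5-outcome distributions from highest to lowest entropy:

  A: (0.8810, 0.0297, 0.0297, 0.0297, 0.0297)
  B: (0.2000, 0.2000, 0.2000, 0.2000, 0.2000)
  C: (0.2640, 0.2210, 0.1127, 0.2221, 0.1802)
B > C > A

Key insight: Entropy is maximized by uniform distributions and minimized by concentrated distributions.

- Uniform distributions have maximum entropy log₂(5) = 2.3219 bits
- The more "peaked" or concentrated a distribution, the lower its entropy

Entropies:
  H(A) = 0.7645 bits
  H(B) = 2.3219 bits
  H(C) = 2.2711 bits

Ranking: B > C > A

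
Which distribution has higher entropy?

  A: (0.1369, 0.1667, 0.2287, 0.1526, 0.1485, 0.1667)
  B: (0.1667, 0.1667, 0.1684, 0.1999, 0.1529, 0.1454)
B

Both distributions are close to uniform, making this a harder comparison.

H(A) = 2.5636 bits
H(B) = 2.5776 bits

The distribution closer to uniform has higher entropy.
Answer: B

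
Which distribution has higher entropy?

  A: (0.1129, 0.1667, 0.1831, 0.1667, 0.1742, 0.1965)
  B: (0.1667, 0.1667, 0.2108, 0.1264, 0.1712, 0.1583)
B

Both distributions are close to uniform, making this a harder comparison.

H(A) = 2.5658 bits
H(B) = 2.5691 bits

The distribution closer to uniform has higher entropy.
Answer: B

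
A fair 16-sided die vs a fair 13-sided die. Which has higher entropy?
16-sided die

Both are uniform distributions; for uniform over n outcomes, H = log₂(n). H(16-sided) = log₂(16) = 4.000 bits and H(13-sided) = log₂(13) = 3.700 bits. More outcomes in a uniform distribution means higher entropy.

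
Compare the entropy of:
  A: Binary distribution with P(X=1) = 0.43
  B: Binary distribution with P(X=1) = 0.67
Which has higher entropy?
A

For binary distributions, entropy is maximized at p=0.5 and decreases as p moves toward 0 or 1.

H(A) = H(0.43) = 0.9858 bits
H(B) = H(0.67) = 0.9149 bits

Distribution A (p=0.43) is closer to uniform (p=0.5), so it has higher entropy.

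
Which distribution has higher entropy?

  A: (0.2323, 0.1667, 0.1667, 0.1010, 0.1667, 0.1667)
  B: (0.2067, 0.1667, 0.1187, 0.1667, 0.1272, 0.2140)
B

Both distributions are close to uniform, making this a harder comparison.

H(A) = 2.5466 bits
H(B) = 2.5512 bits

The distribution closer to uniform has higher entropy.
Answer: B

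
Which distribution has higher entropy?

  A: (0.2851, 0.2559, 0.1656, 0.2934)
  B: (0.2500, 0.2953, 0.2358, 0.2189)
B

Both distributions are close to uniform, making this a harder comparison.

H(A) = 1.9680 bits
H(B) = 1.9909 bits

The distribution closer to uniform has higher entropy.
Answer: B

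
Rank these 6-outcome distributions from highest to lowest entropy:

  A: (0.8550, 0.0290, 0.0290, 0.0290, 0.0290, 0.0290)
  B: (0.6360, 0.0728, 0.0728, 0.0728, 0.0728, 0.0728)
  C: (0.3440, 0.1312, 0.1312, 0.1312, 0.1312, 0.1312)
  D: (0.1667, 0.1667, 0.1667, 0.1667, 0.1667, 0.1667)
D > C > B > A

Key insight: Entropy is maximized by uniform distributions and minimized by concentrated distributions.

Entropies:
  H(A) = 0.9339 bits
  H(B) = 1.7911 bits
  H(C) = 2.4518 bits
  H(D) = 2.5850 bits

Ranking: D > C > B > A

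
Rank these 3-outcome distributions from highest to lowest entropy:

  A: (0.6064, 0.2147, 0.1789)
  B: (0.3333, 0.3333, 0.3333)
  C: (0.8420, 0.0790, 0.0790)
B > A > C

Key insight: Entropy is maximized by uniform distributions and minimized by concentrated distributions.

- Uniform distributions have maximum entropy log₂(3) = 1.5850 bits
- The more "peaked" or concentrated a distribution, the lower its entropy

Entropies:
  H(A) = 1.3584 bits
  H(B) = 1.5850 bits
  H(C) = 0.7875 bits

Ranking: B > A > C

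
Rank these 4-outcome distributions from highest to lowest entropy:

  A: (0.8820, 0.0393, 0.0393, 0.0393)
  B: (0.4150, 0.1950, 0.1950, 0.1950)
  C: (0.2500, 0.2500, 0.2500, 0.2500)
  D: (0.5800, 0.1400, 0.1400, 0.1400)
C > B > D > A

Key insight: Entropy is maximized by uniform distributions and minimized by concentrated distributions.

Entropies:
  H(A) = 0.7106 bits
  H(B) = 1.9063 bits
  H(C) = 2.0000 bits
  H(D) = 1.6471 bits

Ranking: C > B > D > A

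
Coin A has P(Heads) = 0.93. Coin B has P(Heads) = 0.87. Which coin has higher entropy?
B

For binary distributions, entropy is maximized at p=0.5 and decreases as p moves toward 0 or 1.

H(A) = H(0.93) = 0.3659 bits
H(B) = H(0.87) = 0.5574 bits

Distribution B (p=0.87) is closer to uniform (p=0.5), so it has higher entropy.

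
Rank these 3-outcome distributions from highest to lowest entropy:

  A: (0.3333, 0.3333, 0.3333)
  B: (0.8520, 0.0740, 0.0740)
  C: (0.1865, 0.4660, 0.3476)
A > C > B

Key insight: Entropy is maximized by uniform distributions and minimized by concentrated distributions.

- Uniform distributions have maximum entropy log₂(3) = 1.5850 bits
- The more "peaked" or concentrated a distribution, the lower its entropy

Entropies:
  H(A) = 1.5850 bits
  H(B) = 0.7528 bits
  H(C) = 1.4951 bits

Ranking: A > C > B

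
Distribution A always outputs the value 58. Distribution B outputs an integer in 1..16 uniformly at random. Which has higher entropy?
B

A is deterministic, so H(A) = 0. B is uniform over 16 outcomes, so H(B) = log₂(16) = 4.000 bits. Any distribution with genuine randomness has higher entropy than a deterministic one.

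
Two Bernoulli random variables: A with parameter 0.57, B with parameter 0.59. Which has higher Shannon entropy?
A

For binary distributions, entropy is maximized at p=0.5 and decreases as p moves toward 0 or 1.

H(A) = H(0.57) = 0.9858 bits
H(B) = H(0.59) = 0.9765 bits

Distribution A (p=0.57) is closer to uniform (p=0.5), so it has higher entropy.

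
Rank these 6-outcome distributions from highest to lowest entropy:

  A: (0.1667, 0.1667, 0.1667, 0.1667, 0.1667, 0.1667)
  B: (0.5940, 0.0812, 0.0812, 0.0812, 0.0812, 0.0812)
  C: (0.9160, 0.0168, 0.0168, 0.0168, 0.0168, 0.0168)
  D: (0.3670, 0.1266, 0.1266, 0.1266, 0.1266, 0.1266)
A > D > B > C

Key insight: Entropy is maximized by uniform distributions and minimized by concentrated distributions.

Entropies:
  H(A) = 2.5850 bits
  H(B) = 1.9171 bits
  H(C) = 0.6112 bits
  H(D) = 2.4181 bits

Ranking: A > D > B > C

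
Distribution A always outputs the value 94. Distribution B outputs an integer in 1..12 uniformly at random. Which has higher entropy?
B

A is deterministic, so H(A) = 0. B is uniform over 12 outcomes, so H(B) = log₂(12) = 3.585 bits. Any distribution with genuine randomness has higher entropy than a deterministic one.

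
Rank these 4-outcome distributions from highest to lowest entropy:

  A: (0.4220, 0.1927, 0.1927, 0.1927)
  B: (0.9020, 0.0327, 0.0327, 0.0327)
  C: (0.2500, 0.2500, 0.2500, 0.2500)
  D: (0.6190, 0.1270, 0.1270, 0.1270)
C > A > D > B

Key insight: Entropy is maximized by uniform distributions and minimized by concentrated distributions.

Entropies:
  H(A) = 1.8985 bits
  H(B) = 0.6179 bits
  H(C) = 2.0000 bits
  H(D) = 1.5626 bits

Ranking: C > A > D > B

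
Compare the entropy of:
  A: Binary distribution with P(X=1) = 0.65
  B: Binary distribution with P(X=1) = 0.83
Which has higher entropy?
A

For binary distributions, entropy is maximized at p=0.5 and decreases as p moves toward 0 or 1.

H(A) = H(0.65) = 0.9341 bits
H(B) = H(0.83) = 0.6577 bits

Distribution A (p=0.65) is closer to uniform (p=0.5), so it has higher entropy.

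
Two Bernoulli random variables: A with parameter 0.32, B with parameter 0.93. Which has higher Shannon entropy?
A

For binary distributions, entropy is maximized at p=0.5 and decreases as p moves toward 0 or 1.

H(A) = H(0.32) = 0.9044 bits
H(B) = H(0.93) = 0.3659 bits

Distribution A (p=0.32) is closer to uniform (p=0.5), so it has higher entropy.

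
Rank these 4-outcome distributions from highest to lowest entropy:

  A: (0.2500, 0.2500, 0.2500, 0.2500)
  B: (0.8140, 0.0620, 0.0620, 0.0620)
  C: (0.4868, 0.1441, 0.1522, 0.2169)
A > C > B

Key insight: Entropy is maximized by uniform distributions and minimized by concentrated distributions.

- Uniform distributions have maximum entropy log₂(4) = 2.0000 bits
- The more "peaked" or concentrated a distribution, the lower its entropy

Entropies:
  H(A) = 2.0000 bits
  H(B) = 0.9878 bits
  H(C) = 1.8000 bits

Ranking: A > C > B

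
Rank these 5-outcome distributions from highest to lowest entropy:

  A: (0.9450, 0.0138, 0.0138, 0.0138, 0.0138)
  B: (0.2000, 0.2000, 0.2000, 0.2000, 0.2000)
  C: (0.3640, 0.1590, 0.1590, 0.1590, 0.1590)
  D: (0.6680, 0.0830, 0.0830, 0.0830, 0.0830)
B > C > D > A

Key insight: Entropy is maximized by uniform distributions and minimized by concentrated distributions.

Entropies:
  H(A) = 0.4173 bits
  H(B) = 2.3219 bits
  H(C) = 2.2180 bits
  H(D) = 1.5810 bits

Ranking: B > C > D > A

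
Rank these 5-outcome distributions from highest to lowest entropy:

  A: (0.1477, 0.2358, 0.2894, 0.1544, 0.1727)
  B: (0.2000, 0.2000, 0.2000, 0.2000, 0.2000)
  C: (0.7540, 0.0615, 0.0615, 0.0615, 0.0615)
B > A > C

Key insight: Entropy is maximized by uniform distributions and minimized by concentrated distributions.

- Uniform distributions have maximum entropy log₂(5) = 2.3219 bits
- The more "peaked" or concentrated a distribution, the lower its entropy

Entropies:
  H(A) = 2.2705 bits
  H(B) = 2.3219 bits
  H(C) = 1.2969 bits

Ranking: B > A > C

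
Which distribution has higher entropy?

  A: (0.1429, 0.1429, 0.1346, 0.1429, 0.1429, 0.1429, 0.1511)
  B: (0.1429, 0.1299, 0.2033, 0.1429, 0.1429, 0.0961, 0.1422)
A

Both distributions are close to uniform, making this a harder comparison.

H(A) = 2.8067 bits
H(B) = 2.7777 bits

The distribution closer to uniform has higher entropy.
Answer: A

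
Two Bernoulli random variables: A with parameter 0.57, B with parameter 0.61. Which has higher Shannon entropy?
A

For binary distributions, entropy is maximized at p=0.5 and decreases as p moves toward 0 or 1.

H(A) = H(0.57) = 0.9858 bits
H(B) = H(0.61) = 0.9648 bits

Distribution A (p=0.57) is closer to uniform (p=0.5), so it has higher entropy.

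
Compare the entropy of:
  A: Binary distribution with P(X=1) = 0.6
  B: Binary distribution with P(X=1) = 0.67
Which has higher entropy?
A

For binary distributions, entropy is maximized at p=0.5 and decreases as p moves toward 0 or 1.

H(A) = H(0.6) = 0.9710 bits
H(B) = H(0.67) = 0.9149 bits

Distribution A (p=0.6) is closer to uniform (p=0.5), so it has higher entropy.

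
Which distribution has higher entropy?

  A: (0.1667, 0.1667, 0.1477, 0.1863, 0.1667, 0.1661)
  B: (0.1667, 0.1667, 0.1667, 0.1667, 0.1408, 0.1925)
A

Both distributions are close to uniform, making this a harder comparison.

H(A) = 2.5817 bits
H(B) = 2.5792 bits

The distribution closer to uniform has higher entropy.
Answer: A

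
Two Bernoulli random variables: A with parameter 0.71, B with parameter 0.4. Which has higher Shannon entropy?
B

For binary distributions, entropy is maximized at p=0.5 and decreases as p moves toward 0 or 1.

H(A) = H(0.71) = 0.8687 bits
H(B) = H(0.4) = 0.9710 bits

Distribution B (p=0.4) is closer to uniform (p=0.5), so it has higher entropy.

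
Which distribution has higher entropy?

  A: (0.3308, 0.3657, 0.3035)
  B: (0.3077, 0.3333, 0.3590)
B

Both distributions are close to uniform, making this a harder comparison.

H(A) = 1.5808 bits
H(B) = 1.5821 bits

The distribution closer to uniform has higher entropy.
Answer: B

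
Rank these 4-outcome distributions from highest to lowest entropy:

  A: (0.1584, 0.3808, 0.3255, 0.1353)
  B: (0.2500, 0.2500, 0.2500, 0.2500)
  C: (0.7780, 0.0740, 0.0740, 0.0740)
B > A > C

Key insight: Entropy is maximized by uniform distributions and minimized by concentrated distributions.

- Uniform distributions have maximum entropy log₂(4) = 2.0000 bits
- The more "peaked" or concentrated a distribution, the lower its entropy

Entropies:
  H(A) = 1.8690 bits
  H(B) = 2.0000 bits
  H(C) = 1.1157 bits

Ranking: B > A > C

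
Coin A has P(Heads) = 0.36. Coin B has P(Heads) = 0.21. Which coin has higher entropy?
A

For binary distributions, entropy is maximized at p=0.5 and decreases as p moves toward 0 or 1.

H(A) = H(0.36) = 0.9427 bits
H(B) = H(0.21) = 0.7415 bits

Distribution A (p=0.36) is closer to uniform (p=0.5), so it has higher entropy.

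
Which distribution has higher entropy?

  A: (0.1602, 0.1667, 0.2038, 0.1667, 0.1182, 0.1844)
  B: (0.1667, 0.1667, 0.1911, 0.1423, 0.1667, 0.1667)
B

Both distributions are close to uniform, making this a harder comparison.

H(A) = 2.5666 bits
H(B) = 2.5798 bits

The distribution closer to uniform has higher entropy.
Answer: B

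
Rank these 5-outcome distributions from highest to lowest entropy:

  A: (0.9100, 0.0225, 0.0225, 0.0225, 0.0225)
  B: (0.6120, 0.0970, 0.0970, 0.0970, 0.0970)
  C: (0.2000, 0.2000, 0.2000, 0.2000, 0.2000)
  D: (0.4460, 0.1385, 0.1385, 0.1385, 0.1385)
C > D > B > A

Key insight: Entropy is maximized by uniform distributions and minimized by concentrated distributions.

Entropies:
  H(A) = 0.6165 bits
  H(B) = 1.7395 bits
  H(C) = 2.3219 bits
  H(D) = 2.0996 bits

Ranking: C > D > B > A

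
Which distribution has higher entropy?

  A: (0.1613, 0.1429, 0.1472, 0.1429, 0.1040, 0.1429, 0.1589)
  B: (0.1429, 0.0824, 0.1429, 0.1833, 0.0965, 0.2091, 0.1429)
A

Both distributions are close to uniform, making this a harder comparison.

H(A) = 2.7959 bits
H(B) = 2.7464 bits

The distribution closer to uniform has higher entropy.
Answer: A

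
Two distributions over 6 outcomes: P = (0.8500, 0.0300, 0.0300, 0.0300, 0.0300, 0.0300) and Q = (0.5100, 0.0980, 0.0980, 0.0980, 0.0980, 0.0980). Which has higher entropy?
Q

P is highly concentrated on one outcome (85%), making it nearly deterministic. Q spreads its mass more evenly (max 51%). The more spread-out distribution has higher entropy: H(P) ≈ 0.958 bits, H(Q) ≈ 2.137 bits.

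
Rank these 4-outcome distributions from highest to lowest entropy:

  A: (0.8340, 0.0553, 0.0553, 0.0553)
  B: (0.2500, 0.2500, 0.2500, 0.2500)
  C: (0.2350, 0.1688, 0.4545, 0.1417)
B > C > A

Key insight: Entropy is maximized by uniform distributions and minimized by concentrated distributions.

- Uniform distributions have maximum entropy log₂(4) = 2.0000 bits
- The more "peaked" or concentrated a distribution, the lower its entropy

Entropies:
  H(A) = 0.9116 bits
  H(B) = 2.0000 bits
  H(C) = 1.8407 bits

Ranking: B > C > A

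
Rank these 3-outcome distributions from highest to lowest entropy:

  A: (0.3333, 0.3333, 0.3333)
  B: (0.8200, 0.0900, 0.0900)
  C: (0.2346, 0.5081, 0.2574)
A > C > B

Key insight: Entropy is maximized by uniform distributions and minimized by concentrated distributions.

- Uniform distributions have maximum entropy log₂(3) = 1.5850 bits
- The more "peaked" or concentrated a distribution, the lower its entropy

Entropies:
  H(A) = 1.5850 bits
  H(B) = 0.8601 bits
  H(C) = 1.4910 bits

Ranking: A > C > B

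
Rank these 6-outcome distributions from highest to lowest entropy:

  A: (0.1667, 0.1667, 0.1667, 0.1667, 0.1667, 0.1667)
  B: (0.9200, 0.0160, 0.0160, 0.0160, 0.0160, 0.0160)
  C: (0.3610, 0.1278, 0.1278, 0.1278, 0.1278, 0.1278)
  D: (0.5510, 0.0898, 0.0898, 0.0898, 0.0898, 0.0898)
A > C > D > B

Key insight: Entropy is maximized by uniform distributions and minimized by concentrated distributions.

Entropies:
  H(A) = 2.5850 bits
  H(B) = 0.5879 bits
  H(C) = 2.4272 bits
  H(D) = 2.0350 bits

Ranking: A > C > D > B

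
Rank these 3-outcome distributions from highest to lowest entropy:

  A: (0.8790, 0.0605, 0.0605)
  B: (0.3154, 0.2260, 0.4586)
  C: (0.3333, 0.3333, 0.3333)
C > B > A

Key insight: Entropy is maximized by uniform distributions and minimized by concentrated distributions.

- Uniform distributions have maximum entropy log₂(3) = 1.5850 bits
- The more "peaked" or concentrated a distribution, the lower its entropy

Entropies:
  H(A) = 0.6532 bits
  H(B) = 1.5257 bits
  H(C) = 1.5850 bits

Ranking: C > B > A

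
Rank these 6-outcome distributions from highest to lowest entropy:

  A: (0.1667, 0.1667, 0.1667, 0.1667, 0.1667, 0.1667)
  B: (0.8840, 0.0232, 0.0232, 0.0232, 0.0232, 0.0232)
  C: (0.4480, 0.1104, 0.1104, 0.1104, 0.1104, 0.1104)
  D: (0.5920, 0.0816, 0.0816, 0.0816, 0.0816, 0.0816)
A > C > D > B

Key insight: Entropy is maximized by uniform distributions and minimized by concentrated distributions.

Entropies:
  H(A) = 2.5850 bits
  H(B) = 0.7871 bits
  H(C) = 2.2739 bits
  H(D) = 1.9228 bits

Ranking: A > C > D > B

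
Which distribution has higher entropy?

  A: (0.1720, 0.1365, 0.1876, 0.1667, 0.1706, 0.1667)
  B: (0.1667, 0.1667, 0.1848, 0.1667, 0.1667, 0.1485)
B

Both distributions are close to uniform, making this a harder comparison.

H(A) = 2.5788 bits
H(B) = 2.5821 bits

The distribution closer to uniform has higher entropy.
Answer: B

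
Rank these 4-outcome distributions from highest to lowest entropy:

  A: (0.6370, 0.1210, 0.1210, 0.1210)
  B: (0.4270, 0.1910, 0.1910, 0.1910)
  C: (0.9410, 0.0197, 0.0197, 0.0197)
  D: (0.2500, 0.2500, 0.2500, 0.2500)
D > B > A > C

Key insight: Entropy is maximized by uniform distributions and minimized by concentrated distributions.

Entropies:
  H(A) = 1.5205 bits
  H(B) = 1.8928 bits
  H(C) = 0.4170 bits
  H(D) = 2.0000 bits

Ranking: D > B > A > C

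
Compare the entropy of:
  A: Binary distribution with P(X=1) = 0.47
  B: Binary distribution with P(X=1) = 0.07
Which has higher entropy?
A

For binary distributions, entropy is maximized at p=0.5 and decreases as p moves toward 0 or 1.

H(A) = H(0.47) = 0.9974 bits
H(B) = H(0.07) = 0.3659 bits

Distribution A (p=0.47) is closer to uniform (p=0.5), so it has higher entropy.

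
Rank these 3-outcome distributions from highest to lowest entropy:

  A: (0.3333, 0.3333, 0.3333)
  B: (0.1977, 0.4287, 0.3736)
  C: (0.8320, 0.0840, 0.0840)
A > B > C

Key insight: Entropy is maximized by uniform distributions and minimized by concentrated distributions.

- Uniform distributions have maximum entropy log₂(3) = 1.5850 bits
- The more "peaked" or concentrated a distribution, the lower its entropy

Entropies:
  H(A) = 1.5850 bits
  H(B) = 1.5168 bits
  H(C) = 0.8211 bits

Ranking: A > B > C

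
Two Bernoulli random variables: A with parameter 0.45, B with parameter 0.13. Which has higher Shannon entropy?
A

For binary distributions, entropy is maximized at p=0.5 and decreases as p moves toward 0 or 1.

H(A) = H(0.45) = 0.9928 bits
H(B) = H(0.13) = 0.5574 bits

Distribution A (p=0.45) is closer to uniform (p=0.5), so it has higher entropy.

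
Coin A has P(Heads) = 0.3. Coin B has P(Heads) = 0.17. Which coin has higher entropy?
A

For binary distributions, entropy is maximized at p=0.5 and decreases as p moves toward 0 or 1.

H(A) = H(0.3) = 0.8813 bits
H(B) = H(0.17) = 0.6577 bits

Distribution A (p=0.3) is closer to uniform (p=0.5), so it has higher entropy.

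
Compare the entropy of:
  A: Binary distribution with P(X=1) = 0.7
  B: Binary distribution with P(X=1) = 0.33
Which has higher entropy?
B

For binary distributions, entropy is maximized at p=0.5 and decreases as p moves toward 0 or 1.

H(A) = H(0.7) = 0.8813 bits
H(B) = H(0.33) = 0.9149 bits

Distribution B (p=0.33) is closer to uniform (p=0.5), so it has higher entropy.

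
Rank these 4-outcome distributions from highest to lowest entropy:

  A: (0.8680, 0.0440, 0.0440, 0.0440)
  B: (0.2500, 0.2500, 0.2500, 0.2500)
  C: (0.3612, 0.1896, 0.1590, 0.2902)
B > C > A

Key insight: Entropy is maximized by uniform distributions and minimized by concentrated distributions.

- Uniform distributions have maximum entropy log₂(4) = 2.0000 bits
- The more "peaked" or concentrated a distribution, the lower its entropy

Entropies:
  H(A) = 0.7721 bits
  H(B) = 2.0000 bits
  H(C) = 1.9253 bits

Ranking: B > C > A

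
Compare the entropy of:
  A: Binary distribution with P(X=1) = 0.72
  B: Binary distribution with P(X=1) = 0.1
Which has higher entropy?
A

For binary distributions, entropy is maximized at p=0.5 and decreases as p moves toward 0 or 1.

H(A) = H(0.72) = 0.8555 bits
H(B) = H(0.1) = 0.4690 bits

Distribution A (p=0.72) is closer to uniform (p=0.5), so it has higher entropy.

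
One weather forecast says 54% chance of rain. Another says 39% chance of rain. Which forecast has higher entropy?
54% forecast

Treat each forecast as a Bernoulli distribution. Binary entropy is maximized at p=0.5 and falls off symmetrically toward 0 or 1. The 54% forecast is closer to 50%, so it is more uncertain. H(54%) ≈ 0.995 bits, H(39%) ≈ 0.965 bits.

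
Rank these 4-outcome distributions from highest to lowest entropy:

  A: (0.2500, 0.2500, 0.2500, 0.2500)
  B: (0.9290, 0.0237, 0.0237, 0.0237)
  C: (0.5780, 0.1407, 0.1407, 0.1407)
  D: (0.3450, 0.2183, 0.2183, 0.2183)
A > D > C > B

Key insight: Entropy is maximized by uniform distributions and minimized by concentrated distributions.

Entropies:
  H(A) = 2.0000 bits
  H(B) = 0.4822 bits
  H(C) = 1.6512 bits
  H(D) = 1.9677 bits

Ranking: A > D > C > B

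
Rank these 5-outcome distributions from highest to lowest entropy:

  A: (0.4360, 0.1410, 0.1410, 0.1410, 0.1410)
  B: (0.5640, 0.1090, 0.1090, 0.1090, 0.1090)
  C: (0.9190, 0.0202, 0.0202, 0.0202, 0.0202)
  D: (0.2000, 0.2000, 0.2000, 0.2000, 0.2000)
D > A > B > C

Key insight: Entropy is maximized by uniform distributions and minimized by concentrated distributions.

Entropies:
  H(A) = 2.1161 bits
  H(B) = 1.8601 bits
  H(C) = 0.5677 bits
  H(D) = 2.3219 bits

Ranking: D > A > B > C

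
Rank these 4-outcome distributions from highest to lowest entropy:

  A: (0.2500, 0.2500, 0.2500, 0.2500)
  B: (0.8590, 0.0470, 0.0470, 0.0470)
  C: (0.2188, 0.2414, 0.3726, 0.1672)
A > C > B

Key insight: Entropy is maximized by uniform distributions and minimized by concentrated distributions.

- Uniform distributions have maximum entropy log₂(4) = 2.0000 bits
- The more "peaked" or concentrated a distribution, the lower its entropy

Entropies:
  H(A) = 2.0000 bits
  H(B) = 0.8103 bits
  H(C) = 1.9368 bits

Ranking: A > C > B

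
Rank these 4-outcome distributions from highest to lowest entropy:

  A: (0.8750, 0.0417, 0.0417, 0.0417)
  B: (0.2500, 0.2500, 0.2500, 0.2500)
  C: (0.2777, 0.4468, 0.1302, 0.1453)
B > C > A

Key insight: Entropy is maximized by uniform distributions and minimized by concentrated distributions.

- Uniform distributions have maximum entropy log₂(4) = 2.0000 bits
- The more "peaked" or concentrated a distribution, the lower its entropy

Entropies:
  H(A) = 0.7417 bits
  H(B) = 2.0000 bits
  H(C) = 1.8200 bits

Ranking: B > C > A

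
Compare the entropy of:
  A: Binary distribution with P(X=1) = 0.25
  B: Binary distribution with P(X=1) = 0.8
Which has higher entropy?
A

For binary distributions, entropy is maximized at p=0.5 and decreases as p moves toward 0 or 1.

H(A) = H(0.25) = 0.8113 bits
H(B) = H(0.8) = 0.7219 bits

Distribution A (p=0.25) is closer to uniform (p=0.5), so it has higher entropy.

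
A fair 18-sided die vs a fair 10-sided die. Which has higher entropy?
18-sided die

Both are uniform distributions; for uniform over n outcomes, H = log₂(n). H(18-sided) = log₂(18) = 4.170 bits and H(10-sided) = log₂(10) = 3.322 bits. More outcomes in a uniform distribution means higher entropy.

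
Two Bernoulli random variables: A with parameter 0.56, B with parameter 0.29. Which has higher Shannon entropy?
A

For binary distributions, entropy is maximized at p=0.5 and decreases as p moves toward 0 or 1.

H(A) = H(0.56) = 0.9896 bits
H(B) = H(0.29) = 0.8687 bits

Distribution A (p=0.56) is closer to uniform (p=0.5), so it has higher entropy.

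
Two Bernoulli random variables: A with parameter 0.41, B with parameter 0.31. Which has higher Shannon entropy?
A

For binary distributions, entropy is maximized at p=0.5 and decreases as p moves toward 0 or 1.

H(A) = H(0.41) = 0.9765 bits
H(B) = H(0.31) = 0.8932 bits

Distribution A (p=0.41) is closer to uniform (p=0.5), so it has higher entropy.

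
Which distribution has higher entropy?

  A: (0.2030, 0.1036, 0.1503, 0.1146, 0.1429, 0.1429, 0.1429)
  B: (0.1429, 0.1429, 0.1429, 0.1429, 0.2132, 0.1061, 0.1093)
A

Both distributions are close to uniform, making this a harder comparison.

H(A) = 2.7780 bits
H(B) = 2.7720 bits

The distribution closer to uniform has higher entropy.
Answer: A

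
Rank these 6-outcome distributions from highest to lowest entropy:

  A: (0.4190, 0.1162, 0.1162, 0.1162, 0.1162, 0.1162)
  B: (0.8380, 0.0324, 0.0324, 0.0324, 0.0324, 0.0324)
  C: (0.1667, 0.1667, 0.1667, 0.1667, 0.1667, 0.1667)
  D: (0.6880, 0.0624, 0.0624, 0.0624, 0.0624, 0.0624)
C > A > D > B

Key insight: Entropy is maximized by uniform distributions and minimized by concentrated distributions.

Entropies:
  H(A) = 2.3300 bits
  H(B) = 1.0152 bits
  H(C) = 2.5850 bits
  H(D) = 1.6199 bits

Ranking: C > A > D > B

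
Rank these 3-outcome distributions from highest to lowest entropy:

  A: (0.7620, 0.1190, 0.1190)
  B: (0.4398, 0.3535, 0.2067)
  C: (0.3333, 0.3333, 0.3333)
C > B > A

Key insight: Entropy is maximized by uniform distributions and minimized by concentrated distributions.

- Uniform distributions have maximum entropy log₂(3) = 1.5850 bits
- The more "peaked" or concentrated a distribution, the lower its entropy

Entropies:
  H(A) = 1.0297 bits
  H(B) = 1.5217 bits
  H(C) = 1.5850 bits

Ranking: C > B > A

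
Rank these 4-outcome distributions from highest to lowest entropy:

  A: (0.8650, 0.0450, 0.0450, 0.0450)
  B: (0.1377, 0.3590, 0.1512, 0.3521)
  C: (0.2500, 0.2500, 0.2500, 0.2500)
C > B > A

Key insight: Entropy is maximized by uniform distributions and minimized by concentrated distributions.

- Uniform distributions have maximum entropy log₂(4) = 2.0000 bits
- The more "peaked" or concentrated a distribution, the lower its entropy

Entropies:
  H(A) = 0.7850 bits
  H(B) = 1.8668 bits
  H(C) = 2.0000 bits

Ranking: C > B > A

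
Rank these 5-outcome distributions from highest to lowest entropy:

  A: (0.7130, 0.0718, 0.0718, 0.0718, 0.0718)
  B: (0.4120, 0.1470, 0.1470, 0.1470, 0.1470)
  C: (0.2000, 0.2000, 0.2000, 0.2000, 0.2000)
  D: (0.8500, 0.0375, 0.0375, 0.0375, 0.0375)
C > B > A > D

Key insight: Entropy is maximized by uniform distributions and minimized by concentrated distributions.

Entropies:
  H(A) = 1.4388 bits
  H(B) = 2.1535 bits
  H(C) = 2.3219 bits
  H(D) = 0.9098 bits

Ranking: C > B > A > D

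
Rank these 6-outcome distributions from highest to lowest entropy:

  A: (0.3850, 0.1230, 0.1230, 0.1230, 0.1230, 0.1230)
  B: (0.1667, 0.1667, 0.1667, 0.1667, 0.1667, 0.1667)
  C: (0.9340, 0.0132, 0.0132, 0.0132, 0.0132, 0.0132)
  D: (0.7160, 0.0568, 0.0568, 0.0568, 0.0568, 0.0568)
B > A > D > C

Key insight: Entropy is maximized by uniform distributions and minimized by concentrated distributions.

Entropies:
  H(A) = 2.3895 bits
  H(B) = 2.5850 bits
  H(C) = 0.5041 bits
  H(D) = 1.5203 bits

Ranking: B > A > D > C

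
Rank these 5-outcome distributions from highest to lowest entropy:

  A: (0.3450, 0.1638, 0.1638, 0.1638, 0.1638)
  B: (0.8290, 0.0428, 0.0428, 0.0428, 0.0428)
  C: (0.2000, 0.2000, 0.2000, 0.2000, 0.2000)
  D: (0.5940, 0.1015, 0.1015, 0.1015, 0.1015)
C > A > D > B

Key insight: Entropy is maximized by uniform distributions and minimized by concentrated distributions.

Entropies:
  H(A) = 2.2395 bits
  H(B) = 1.0020 bits
  H(C) = 2.3219 bits
  H(D) = 1.7864 bits

Ranking: C > A > D > B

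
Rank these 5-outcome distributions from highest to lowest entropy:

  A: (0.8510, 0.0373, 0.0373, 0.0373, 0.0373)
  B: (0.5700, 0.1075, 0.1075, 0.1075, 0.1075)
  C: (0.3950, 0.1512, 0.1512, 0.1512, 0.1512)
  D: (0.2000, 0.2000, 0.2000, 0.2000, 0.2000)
D > C > B > A

Key insight: Entropy is maximized by uniform distributions and minimized by concentrated distributions.

Entropies:
  H(A) = 0.9053 bits
  H(B) = 1.8458 bits
  H(C) = 2.1780 bits
  H(D) = 2.3219 bits

Ranking: D > C > B > A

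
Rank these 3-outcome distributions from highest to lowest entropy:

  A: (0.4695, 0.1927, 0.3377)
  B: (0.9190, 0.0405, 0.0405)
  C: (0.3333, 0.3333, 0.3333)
C > A > B

Key insight: Entropy is maximized by uniform distributions and minimized by concentrated distributions.

- Uniform distributions have maximum entropy log₂(3) = 1.5850 bits
- The more "peaked" or concentrated a distribution, the lower its entropy

Entropies:
  H(A) = 1.4988 bits
  H(B) = 0.4867 bits
  H(C) = 1.5850 bits

Ranking: C > A > B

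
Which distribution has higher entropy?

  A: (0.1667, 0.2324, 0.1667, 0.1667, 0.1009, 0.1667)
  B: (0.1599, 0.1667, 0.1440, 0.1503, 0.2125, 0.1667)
B

Both distributions are close to uniform, making this a harder comparison.

H(A) = 2.5465 bits
H(B) = 2.5728 bits

The distribution closer to uniform has higher entropy.
Answer: B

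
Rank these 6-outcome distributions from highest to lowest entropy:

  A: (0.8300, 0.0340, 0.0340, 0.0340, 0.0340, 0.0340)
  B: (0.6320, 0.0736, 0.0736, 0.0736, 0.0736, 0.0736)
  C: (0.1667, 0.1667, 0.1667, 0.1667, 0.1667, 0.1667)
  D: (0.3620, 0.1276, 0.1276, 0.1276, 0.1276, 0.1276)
C > D > B > A

Key insight: Entropy is maximized by uniform distributions and minimized by concentrated distributions.

Entropies:
  H(A) = 1.0524 bits
  H(B) = 1.8036 bits
  H(C) = 2.5850 bits
  H(D) = 2.4257 bits

Ranking: C > D > B > A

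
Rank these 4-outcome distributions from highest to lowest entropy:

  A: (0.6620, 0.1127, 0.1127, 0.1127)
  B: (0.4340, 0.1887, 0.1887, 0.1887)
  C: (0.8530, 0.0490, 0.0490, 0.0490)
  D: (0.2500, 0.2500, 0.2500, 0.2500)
D > B > A > C

Key insight: Entropy is maximized by uniform distributions and minimized by concentrated distributions.

Entropies:
  H(A) = 1.4586 bits
  H(B) = 1.8845 bits
  H(C) = 0.8353 bits
  H(D) = 2.0000 bits

Ranking: D > B > A > C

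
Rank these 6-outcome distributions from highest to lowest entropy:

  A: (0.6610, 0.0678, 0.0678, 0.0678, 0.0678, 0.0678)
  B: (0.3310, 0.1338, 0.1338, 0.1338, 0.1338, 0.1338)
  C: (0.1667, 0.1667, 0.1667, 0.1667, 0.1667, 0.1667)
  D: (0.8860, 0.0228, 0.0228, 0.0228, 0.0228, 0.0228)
C > B > A > D

Key insight: Entropy is maximized by uniform distributions and minimized by concentrated distributions.

Entropies:
  H(A) = 1.7110 bits
  H(B) = 2.4693 bits
  H(C) = 2.5850 bits
  H(D) = 0.7766 bits

Ranking: C > B > A > D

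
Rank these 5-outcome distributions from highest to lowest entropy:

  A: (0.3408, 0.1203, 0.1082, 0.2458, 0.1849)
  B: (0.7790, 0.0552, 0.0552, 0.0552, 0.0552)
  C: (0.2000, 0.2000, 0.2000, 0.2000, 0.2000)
C > A > B

Key insight: Entropy is maximized by uniform distributions and minimized by concentrated distributions.

- Uniform distributions have maximum entropy log₂(5) = 2.3219 bits
- The more "peaked" or concentrated a distribution, the lower its entropy

Entropies:
  H(A) = 2.1918 bits
  H(B) = 1.2040 bits
  H(C) = 2.3219 bits

Ranking: C > A > B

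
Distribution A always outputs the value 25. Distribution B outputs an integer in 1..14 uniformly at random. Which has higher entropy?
B

A is deterministic, so H(A) = 0. B is uniform over 14 outcomes, so H(B) = log₂(14) = 3.807 bits. Any distribution with genuine randomness has higher entropy than a deterministic one.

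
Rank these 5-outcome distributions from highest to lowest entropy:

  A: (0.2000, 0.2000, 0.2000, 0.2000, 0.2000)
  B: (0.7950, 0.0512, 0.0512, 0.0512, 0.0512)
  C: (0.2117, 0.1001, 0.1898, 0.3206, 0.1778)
A > C > B

Key insight: Entropy is maximized by uniform distributions and minimized by concentrated distributions.

- Uniform distributions have maximum entropy log₂(5) = 2.3219 bits
- The more "peaked" or concentrated a distribution, the lower its entropy

Entropies:
  H(A) = 2.3219 bits
  H(B) = 1.1418 bits
  H(C) = 2.2308 bits

Ranking: A > C > B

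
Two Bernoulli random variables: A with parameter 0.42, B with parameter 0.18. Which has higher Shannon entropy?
A

For binary distributions, entropy is maximized at p=0.5 and decreases as p moves toward 0 or 1.

H(A) = H(0.42) = 0.9815 bits
H(B) = H(0.18) = 0.6801 bits

Distribution A (p=0.42) is closer to uniform (p=0.5), so it has higher entropy.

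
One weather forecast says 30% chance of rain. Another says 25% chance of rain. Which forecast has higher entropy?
30% forecast

Treat each forecast as a Bernoulli distribution. Binary entropy is maximized at p=0.5 and falls off symmetrically toward 0 or 1. The 30% forecast is closer to 50%, so it is more uncertain. H(30%) ≈ 0.881 bits, H(25%) ≈ 0.811 bits.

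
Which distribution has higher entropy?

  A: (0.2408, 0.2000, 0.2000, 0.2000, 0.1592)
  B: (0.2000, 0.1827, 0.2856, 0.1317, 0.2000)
A

Both distributions are close to uniform, making this a harder comparison.

H(A) = 2.3098 bits
H(B) = 2.2783 bits

The distribution closer to uniform has higher entropy.
Answer: A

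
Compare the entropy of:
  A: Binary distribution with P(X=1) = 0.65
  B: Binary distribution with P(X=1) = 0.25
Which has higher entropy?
A

For binary distributions, entropy is maximized at p=0.5 and decreases as p moves toward 0 or 1.

H(A) = H(0.65) = 0.9341 bits
H(B) = H(0.25) = 0.8113 bits

Distribution A (p=0.65) is closer to uniform (p=0.5), so it has higher entropy.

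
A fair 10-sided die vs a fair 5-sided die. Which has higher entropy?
10-sided die

Both are uniform distributions; for uniform over n outcomes, H = log₂(n). H(10-sided) = log₂(10) = 3.322 bits and H(5-sided) = log₂(5) = 2.322 bits. More outcomes in a uniform distribution means higher entropy.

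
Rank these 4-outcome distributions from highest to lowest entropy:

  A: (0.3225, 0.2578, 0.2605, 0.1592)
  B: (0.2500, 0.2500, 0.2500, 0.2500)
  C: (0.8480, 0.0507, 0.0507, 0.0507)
B > A > C

Key insight: Entropy is maximized by uniform distributions and minimized by concentrated distributions.

- Uniform distributions have maximum entropy log₂(4) = 2.0000 bits
- The more "peaked" or concentrated a distribution, the lower its entropy

Entropies:
  H(A) = 1.9583 bits
  H(B) = 2.0000 bits
  H(C) = 0.8557 bits

Ranking: B > A > C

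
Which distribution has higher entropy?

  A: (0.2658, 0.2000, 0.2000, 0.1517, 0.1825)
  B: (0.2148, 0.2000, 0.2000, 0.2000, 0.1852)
B

Both distributions are close to uniform, making this a harder comparison.

H(A) = 2.2975 bits
H(B) = 2.3203 bits

The distribution closer to uniform has higher entropy.
Answer: B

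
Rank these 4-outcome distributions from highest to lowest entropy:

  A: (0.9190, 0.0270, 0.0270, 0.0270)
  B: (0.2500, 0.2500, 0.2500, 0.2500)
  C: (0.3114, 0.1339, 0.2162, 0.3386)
B > C > A

Key insight: Entropy is maximized by uniform distributions and minimized by concentrated distributions.

- Uniform distributions have maximum entropy log₂(4) = 2.0000 bits
- The more "peaked" or concentrated a distribution, the lower its entropy

Entropies:
  H(A) = 0.5341 bits
  H(B) = 2.0000 bits
  H(C) = 1.9192 bits

Ranking: B > C > A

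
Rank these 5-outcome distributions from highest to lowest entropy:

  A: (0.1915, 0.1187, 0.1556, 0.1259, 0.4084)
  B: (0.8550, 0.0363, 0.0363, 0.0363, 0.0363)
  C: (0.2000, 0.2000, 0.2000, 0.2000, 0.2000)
C > A > B

Key insight: Entropy is maximized by uniform distributions and minimized by concentrated distributions.

- Uniform distributions have maximum entropy log₂(5) = 2.3219 bits
- The more "peaked" or concentrated a distribution, the lower its entropy

Entropies:
  H(A) = 2.1432 bits
  H(B) = 0.8872 bits
  H(C) = 2.3219 bits

Ranking: C > A > B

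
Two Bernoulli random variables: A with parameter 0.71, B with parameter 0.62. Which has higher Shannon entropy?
B

For binary distributions, entropy is maximized at p=0.5 and decreases as p moves toward 0 or 1.

H(A) = H(0.71) = 0.8687 bits
H(B) = H(0.62) = 0.9580 bits

Distribution B (p=0.62) is closer to uniform (p=0.5), so it has higher entropy.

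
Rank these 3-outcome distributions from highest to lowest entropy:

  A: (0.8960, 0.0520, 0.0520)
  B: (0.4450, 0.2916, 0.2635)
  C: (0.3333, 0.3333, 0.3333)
C > B > A

Key insight: Entropy is maximized by uniform distributions and minimized by concentrated distributions.

- Uniform distributions have maximum entropy log₂(3) = 1.5850 bits
- The more "peaked" or concentrated a distribution, the lower its entropy

Entropies:
  H(A) = 0.5855 bits
  H(B) = 1.5453 bits
  H(C) = 1.5850 bits

Ranking: C > B > A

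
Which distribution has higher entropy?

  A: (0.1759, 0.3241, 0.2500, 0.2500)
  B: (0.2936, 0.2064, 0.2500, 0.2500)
B

Both distributions are close to uniform, making this a harder comparison.

H(A) = 1.9678 bits
H(B) = 1.9890 bits

The distribution closer to uniform has higher entropy.
Answer: B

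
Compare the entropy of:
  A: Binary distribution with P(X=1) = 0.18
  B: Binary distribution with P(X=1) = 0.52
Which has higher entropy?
B

For binary distributions, entropy is maximized at p=0.5 and decreases as p moves toward 0 or 1.

H(A) = H(0.18) = 0.6801 bits
H(B) = H(0.52) = 0.9988 bits

Distribution B (p=0.52) is closer to uniform (p=0.5), so it has higher entropy.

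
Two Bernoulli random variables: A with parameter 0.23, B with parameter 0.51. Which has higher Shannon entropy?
B

For binary distributions, entropy is maximized at p=0.5 and decreases as p moves toward 0 or 1.

H(A) = H(0.23) = 0.7780 bits
H(B) = H(0.51) = 0.9997 bits

Distribution B (p=0.51) is closer to uniform (p=0.5), so it has higher entropy.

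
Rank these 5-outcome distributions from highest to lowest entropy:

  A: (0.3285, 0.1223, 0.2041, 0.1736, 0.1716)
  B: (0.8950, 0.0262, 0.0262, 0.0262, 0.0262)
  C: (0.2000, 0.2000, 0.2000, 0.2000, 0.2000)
C > A > B

Key insight: Entropy is maximized by uniform distributions and minimized by concentrated distributions.

- Uniform distributions have maximum entropy log₂(5) = 2.3219 bits
- The more "peaked" or concentrated a distribution, the lower its entropy

Entropies:
  H(A) = 2.2410 bits
  H(B) = 0.6946 bits
  H(C) = 2.3219 bits

Ranking: C > A > B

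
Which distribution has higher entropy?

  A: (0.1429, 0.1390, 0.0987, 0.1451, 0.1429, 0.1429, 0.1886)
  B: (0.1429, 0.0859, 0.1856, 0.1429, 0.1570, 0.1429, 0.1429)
A

Both distributions are close to uniform, making this a harder comparison.

H(A) = 2.7866 bits
H(B) = 2.7788 bits

The distribution closer to uniform has higher entropy.
Answer: A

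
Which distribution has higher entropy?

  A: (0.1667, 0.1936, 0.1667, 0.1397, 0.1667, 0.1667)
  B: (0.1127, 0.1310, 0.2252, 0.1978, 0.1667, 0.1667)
A

Both distributions are close to uniform, making this a harder comparison.

H(A) = 2.5786 bits
H(B) = 2.5475 bits

The distribution closer to uniform has higher entropy.
Answer: A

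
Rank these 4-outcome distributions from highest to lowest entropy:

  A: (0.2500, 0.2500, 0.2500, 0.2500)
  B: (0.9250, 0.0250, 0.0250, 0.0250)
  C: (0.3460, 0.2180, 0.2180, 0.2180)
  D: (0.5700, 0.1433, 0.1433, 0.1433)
A > C > D > B

Key insight: Entropy is maximized by uniform distributions and minimized by concentrated distributions.

Entropies:
  H(A) = 2.0000 bits
  H(B) = 0.5032 bits
  H(C) = 1.9670 bits
  H(D) = 1.6673 bits

Ranking: A > C > D > B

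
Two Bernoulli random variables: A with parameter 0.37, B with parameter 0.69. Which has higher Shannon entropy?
A

For binary distributions, entropy is maximized at p=0.5 and decreases as p moves toward 0 or 1.

H(A) = H(0.37) = 0.9507 bits
H(B) = H(0.69) = 0.8932 bits

Distribution A (p=0.37) is closer to uniform (p=0.5), so it has higher entropy.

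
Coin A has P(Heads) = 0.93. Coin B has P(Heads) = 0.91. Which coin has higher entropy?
B

For binary distributions, entropy is maximized at p=0.5 and decreases as p moves toward 0 or 1.

H(A) = H(0.93) = 0.3659 bits
H(B) = H(0.91) = 0.4365 bits

Distribution B (p=0.91) is closer to uniform (p=0.5), so it has higher entropy.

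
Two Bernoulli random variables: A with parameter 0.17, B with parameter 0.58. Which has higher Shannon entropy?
B

For binary distributions, entropy is maximized at p=0.5 and decreases as p moves toward 0 or 1.

H(A) = H(0.17) = 0.6577 bits
H(B) = H(0.58) = 0.9815 bits

Distribution B (p=0.58) is closer to uniform (p=0.5), so it has higher entropy.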